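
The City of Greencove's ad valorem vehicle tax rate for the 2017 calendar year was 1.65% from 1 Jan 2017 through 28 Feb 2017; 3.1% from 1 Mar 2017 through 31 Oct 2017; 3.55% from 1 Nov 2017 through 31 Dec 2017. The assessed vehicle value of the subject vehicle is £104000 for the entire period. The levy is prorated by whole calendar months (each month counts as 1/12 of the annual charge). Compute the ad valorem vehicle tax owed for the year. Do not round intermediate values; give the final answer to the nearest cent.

£3050.67

1 Jan – 28 Feb 2017: 2 months at 1.65% → £104000 × 1.65% × 2/12 = £286.0000
1 Mar – 31 Oct 2017: 8 months at 3.1% → £104000 × 3.1% × 8/12 = £2149.3333
1 Nov – 31 Dec 2017: 2 months at 3.55% → £104000 × 3.55% × 2/12 = £615.3333
Total = £3050.6667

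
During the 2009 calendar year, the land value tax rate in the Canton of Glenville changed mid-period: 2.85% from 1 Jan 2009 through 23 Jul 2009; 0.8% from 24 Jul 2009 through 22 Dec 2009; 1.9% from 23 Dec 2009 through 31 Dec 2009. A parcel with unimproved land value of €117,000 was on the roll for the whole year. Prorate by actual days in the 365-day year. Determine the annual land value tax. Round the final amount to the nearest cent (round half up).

1 Jan – 23 Jul 2009: 204 days at 2.85% → €117,000 × 2.85% × 204/365 = €1,863.6658
24 Jul – 22 Dec 2009: 152 days at 0.8% → €117,000 × 0.8% × 152/365 = €389.7863
23 Dec – 31 Dec 2009: 9 days at 1.9% → €117,000 × 1.9% × 9/365 = €54.8137
Total = €2,308.2658

€2,308.27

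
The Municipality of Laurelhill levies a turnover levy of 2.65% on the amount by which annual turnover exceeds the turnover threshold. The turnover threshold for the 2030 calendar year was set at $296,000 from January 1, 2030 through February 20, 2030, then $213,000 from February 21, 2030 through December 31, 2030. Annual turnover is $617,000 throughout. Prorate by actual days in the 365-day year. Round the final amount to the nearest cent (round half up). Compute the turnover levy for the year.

$10,398.67

January 1 – February 20, 2030: 51 days, exemption $296,000 → ($617,000 − $296,000) × 2.65% × 51/365 = $1,188.5795
February 21 – December 31, 2030: 314 days, exemption $213,000 → ($617,000 − $213,000) × 2.65% × 314/365 = $9,210.0932
Total = $10,398.6726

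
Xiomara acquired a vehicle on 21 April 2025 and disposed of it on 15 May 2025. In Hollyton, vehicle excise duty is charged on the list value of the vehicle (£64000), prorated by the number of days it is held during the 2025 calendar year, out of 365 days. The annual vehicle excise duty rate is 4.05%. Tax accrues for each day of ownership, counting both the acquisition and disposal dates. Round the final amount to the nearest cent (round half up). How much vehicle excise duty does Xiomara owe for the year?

£177.53

Days held (21 April – 15 May 2025): 25 out of 365
Tax = £64000 × 4.05% × 25/365 = £177.5342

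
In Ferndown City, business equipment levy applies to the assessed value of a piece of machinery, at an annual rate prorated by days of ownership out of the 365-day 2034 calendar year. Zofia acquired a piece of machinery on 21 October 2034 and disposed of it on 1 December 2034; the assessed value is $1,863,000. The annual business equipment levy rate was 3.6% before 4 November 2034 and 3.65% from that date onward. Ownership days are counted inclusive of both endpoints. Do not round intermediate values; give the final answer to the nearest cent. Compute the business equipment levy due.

$7,788.87

21 October – 3 November 2034: 14 days at 3.6% → $1,863,000 × 3.6% × 14/365 = $2,572.4712
4 November – 1 December 2034: 28 days at 3.65% → $1,863,000 × 3.65% × 28/365 = $5,216.4000
Total = $7,788.8712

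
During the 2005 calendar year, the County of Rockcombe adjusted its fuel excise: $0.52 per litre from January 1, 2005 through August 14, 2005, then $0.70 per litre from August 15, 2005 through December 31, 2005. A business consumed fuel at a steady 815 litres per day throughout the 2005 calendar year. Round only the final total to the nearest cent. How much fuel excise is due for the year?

$175078.30

January 1 – August 14, 2005: 226 days × 815 litres/day = 184,190 litres at $0.52/litre → $95778.80
August 15 – December 31, 2005: 139 days × 815 litres/day = 113,285 litres at $0.70/litre → $79299.50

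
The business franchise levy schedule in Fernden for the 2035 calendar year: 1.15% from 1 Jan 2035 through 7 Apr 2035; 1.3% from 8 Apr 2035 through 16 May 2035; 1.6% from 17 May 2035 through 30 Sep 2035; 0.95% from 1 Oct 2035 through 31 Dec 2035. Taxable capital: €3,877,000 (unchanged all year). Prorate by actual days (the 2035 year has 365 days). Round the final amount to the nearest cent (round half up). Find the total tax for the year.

€49,800.86

1 Jan – 7 Apr 2035: 97 days at 1.15% → €3,877,000 × 1.15% × 97/365 = €11,848.7493
8 Apr – 16 May 2035: 39 days at 1.3% → €3,877,000 × 1.3% × 39/365 = €5,385.3123
17 May – 30 Sep 2035: 137 days at 1.6% → €3,877,000 × 1.6% × 137/365 = €23,283.2438
1 Oct – 31 Dec 2035: 92 days at 0.95% → €3,877,000 × 0.95% × 92/365 = €9,283.5562
Total = €49,800.8616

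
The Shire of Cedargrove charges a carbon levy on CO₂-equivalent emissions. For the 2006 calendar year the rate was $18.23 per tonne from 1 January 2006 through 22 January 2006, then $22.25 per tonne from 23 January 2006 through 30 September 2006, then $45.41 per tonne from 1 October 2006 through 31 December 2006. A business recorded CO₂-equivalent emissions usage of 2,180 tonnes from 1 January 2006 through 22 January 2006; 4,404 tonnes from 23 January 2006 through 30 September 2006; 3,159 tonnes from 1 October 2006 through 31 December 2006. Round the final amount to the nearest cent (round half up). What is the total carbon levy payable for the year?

1 January – 22 January 2006: 2,180 tonnes at $18.23/tonne → $39741.40
23 January – 30 September 2006: 4,404 tonnes at $22.25/tonne → $97989.00
1 October – 31 December 2006: 3,159 tonnes at $45.41/tonne → $143450.19

$281180.59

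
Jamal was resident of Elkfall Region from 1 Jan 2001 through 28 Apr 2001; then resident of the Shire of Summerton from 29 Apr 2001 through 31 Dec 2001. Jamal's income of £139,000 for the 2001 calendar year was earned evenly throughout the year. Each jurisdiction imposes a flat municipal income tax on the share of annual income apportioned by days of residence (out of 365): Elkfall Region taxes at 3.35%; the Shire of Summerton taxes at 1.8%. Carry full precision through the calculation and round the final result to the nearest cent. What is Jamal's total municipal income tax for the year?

Elkfall Region, 1 Jan – 28 Apr 2001: 118 days → £139,000 × 3.35% × 118/365 = £1,505.3890
The Shire of Summerton, 29 Apr – 31 Dec 2001: 247 days → £139,000 × 1.8% × 247/365 = £1,693.1342
Total = £3,198.5233

£3,198.52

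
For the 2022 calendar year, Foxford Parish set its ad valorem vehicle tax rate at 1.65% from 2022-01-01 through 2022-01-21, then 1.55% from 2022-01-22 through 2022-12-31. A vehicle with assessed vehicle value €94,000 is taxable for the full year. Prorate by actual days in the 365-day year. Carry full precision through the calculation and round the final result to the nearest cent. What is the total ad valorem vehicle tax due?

€1,462.41

2022-01-01 to 2022-01-21: 21 days at 1.65% → €94,000 × 1.65% × 21/365 = €89.2356
2022-01-22 to 2022-12-31: 344 days at 1.55% → €94,000 × 1.55% × 344/365 = €1,373.1726
Total = €1,462.4082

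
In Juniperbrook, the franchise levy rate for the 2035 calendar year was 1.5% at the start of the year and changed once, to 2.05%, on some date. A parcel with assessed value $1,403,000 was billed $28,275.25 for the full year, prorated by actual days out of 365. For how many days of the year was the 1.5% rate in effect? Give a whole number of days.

Let d = days at the first rate; then 365 − d days at the second rate.
$1,403,000 × [1.5%·d + 2.05%·(365−d)] / 365 = $28,275.25
Solving gives d = 23, so the new rate took effect on 24 Jan 2035.

23 days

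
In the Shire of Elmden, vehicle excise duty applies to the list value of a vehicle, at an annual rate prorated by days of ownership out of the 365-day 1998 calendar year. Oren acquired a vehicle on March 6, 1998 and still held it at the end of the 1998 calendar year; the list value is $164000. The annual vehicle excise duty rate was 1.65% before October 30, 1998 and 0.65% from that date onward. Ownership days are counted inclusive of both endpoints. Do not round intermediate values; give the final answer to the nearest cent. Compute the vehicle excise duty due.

$1948.45

March 6 – October 29, 1998: 238 days at 1.65% → $164000 × 1.65% × 238/365 = $1764.4603
October 30 – December 31, 1998: 63 days at 0.65% → $164000 × 0.65% × 63/365 = $183.9945
Total = $1948.4548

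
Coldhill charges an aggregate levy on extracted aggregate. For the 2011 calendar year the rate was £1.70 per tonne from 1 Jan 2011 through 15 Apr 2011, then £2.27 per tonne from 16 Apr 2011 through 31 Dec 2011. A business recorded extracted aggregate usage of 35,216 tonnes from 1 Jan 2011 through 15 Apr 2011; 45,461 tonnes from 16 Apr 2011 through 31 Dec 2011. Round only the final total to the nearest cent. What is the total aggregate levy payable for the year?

1 Jan – 15 Apr 2011: 35,216 tonnes at £1.70/tonne → £59,867.20
16 Apr – 31 Dec 2011: 45,461 tonnes at £2.27/tonne → £103,196.47

£163,063.67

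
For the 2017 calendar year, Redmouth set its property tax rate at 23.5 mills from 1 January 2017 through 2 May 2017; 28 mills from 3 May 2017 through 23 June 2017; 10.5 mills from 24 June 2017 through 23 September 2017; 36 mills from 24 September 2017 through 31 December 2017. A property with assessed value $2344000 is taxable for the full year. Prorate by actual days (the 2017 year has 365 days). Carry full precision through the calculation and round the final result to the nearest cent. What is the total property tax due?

$56853.24

1 January – 2 May 2017: 122 days at 23.5 mills → $2344000 × 2.35% × 122/365 = $18411.6384
3 May – 23 June 2017: 52 days at 28 mills → $2344000 × 2.8% × 52/365 = $9350.3123
24 June – 23 September 2017: 92 days at 10.5 mills → $2344000 × 1.05% × 92/365 = $6203.5726
24 September – 31 December 2017: 99 days at 36 mills → $2344000 × 3.6% × 99/365 = $22887.7151
Total = $56853.2384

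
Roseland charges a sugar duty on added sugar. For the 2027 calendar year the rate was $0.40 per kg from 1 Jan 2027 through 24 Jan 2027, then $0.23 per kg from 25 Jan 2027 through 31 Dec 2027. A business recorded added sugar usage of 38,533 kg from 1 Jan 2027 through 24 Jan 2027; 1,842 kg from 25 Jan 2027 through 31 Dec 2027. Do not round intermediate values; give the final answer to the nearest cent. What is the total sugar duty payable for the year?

$15836.86

1 Jan – 24 Jan 2027: 38,533 kg at $0.40/kg → $15413.20
25 Jan – 31 Dec 2027: 1,842 kg at $0.23/kg → $423.66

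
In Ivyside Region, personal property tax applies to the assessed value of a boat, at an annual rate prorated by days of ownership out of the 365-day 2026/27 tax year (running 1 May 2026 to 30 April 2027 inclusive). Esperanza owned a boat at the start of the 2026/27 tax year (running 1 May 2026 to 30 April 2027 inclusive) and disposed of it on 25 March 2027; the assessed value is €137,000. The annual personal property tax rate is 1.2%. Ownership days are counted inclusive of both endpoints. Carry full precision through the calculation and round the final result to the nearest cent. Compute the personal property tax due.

€1,481.85

Days held (1 May 2026 – 25 March 2027): 329 out of 365
Tax = €137,000 × 1.2% × 329/365 = €1,481.8521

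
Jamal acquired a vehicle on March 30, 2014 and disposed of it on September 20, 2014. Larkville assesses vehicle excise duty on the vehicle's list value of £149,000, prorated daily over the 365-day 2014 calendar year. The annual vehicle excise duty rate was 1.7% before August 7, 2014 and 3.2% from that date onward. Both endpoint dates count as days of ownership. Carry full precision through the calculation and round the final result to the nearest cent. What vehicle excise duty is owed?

March 30 – August 6, 2014: 130 days at 1.7% → £149,000 × 1.7% × 130/365 = £902.1644
August 7 – September 20, 2014: 45 days at 3.2% → £149,000 × 3.2% × 45/365 = £587.8356
Total = £1,490.0000

£1,490.00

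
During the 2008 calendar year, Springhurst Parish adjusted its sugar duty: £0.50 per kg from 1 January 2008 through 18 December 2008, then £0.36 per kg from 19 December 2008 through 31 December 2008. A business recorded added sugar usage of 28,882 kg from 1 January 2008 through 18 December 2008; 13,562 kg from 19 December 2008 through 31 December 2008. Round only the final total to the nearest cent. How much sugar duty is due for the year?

1 January – 18 December 2008: 28,882 kg at £0.50/kg → £14,441.00
19 December – 31 December 2008: 13,562 kg at £0.36/kg → £4,882.32

£19,323.32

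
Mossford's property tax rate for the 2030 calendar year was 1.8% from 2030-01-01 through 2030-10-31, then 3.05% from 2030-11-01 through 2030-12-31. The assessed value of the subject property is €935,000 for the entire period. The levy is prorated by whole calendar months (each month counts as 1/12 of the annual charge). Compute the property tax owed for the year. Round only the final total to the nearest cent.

€18,777.92

2030-01-01 to 2030-10-31: 10 months at 1.8% → €935,000 × 1.8% × 10/12 = €14,025.0000
2030-11-01 to 2030-12-31: 2 months at 3.05% → €935,000 × 3.05% × 2/12 = €4,752.9167
Total = €18,777.9167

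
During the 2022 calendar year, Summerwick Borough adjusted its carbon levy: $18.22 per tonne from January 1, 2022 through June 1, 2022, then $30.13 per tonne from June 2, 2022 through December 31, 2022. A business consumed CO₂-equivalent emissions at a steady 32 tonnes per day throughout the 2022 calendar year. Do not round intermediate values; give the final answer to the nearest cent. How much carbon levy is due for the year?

$293988.16

January 1 – June 1, 2022: 152 days × 32 tonnes/day = 4,864 tonnes at $18.22/tonne → $88622.08
June 2 – December 31, 2022: 213 days × 32 tonnes/day = 6,816 tonnes at $30.13/tonne → $205366.08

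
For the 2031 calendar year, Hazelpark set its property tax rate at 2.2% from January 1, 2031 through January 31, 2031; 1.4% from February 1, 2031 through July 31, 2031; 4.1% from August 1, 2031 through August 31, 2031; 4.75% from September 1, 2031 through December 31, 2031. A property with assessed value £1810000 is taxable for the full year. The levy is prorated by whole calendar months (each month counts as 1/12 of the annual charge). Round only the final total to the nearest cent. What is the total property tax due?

January 1 – January 31, 2031: 1 month at 2.2% → £1810000 × 2.2% × 1/12 = £3318.3333
February 1 – July 31, 2031: 6 months at 1.4% → £1810000 × 1.4% × 6/12 = £12670.0000
August 1 – August 31, 2031: 1 month at 4.1% → £1810000 × 4.1% × 1/12 = £6184.1667
September 1 – December 31, 2031: 4 months at 4.75% → £1810000 × 4.75% × 4/12 = £28658.3333
Total = £50830.8333

£50830.83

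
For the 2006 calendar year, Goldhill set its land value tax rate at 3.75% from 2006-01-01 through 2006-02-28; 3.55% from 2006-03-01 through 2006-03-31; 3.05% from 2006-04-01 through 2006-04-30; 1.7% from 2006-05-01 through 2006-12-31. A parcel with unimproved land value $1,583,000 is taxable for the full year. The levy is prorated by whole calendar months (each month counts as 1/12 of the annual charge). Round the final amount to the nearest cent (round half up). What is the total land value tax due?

2006-01-01 to 2006-02-28: 2 months at 3.75% → $1,583,000 × 3.75% × 2/12 = $9,893.7500
2006-03-01 to 2006-03-31: 1 month at 3.55% → $1,583,000 × 3.55% × 1/12 = $4,683.0417
2006-04-01 to 2006-04-30: 1 month at 3.05% → $1,583,000 × 3.05% × 1/12 = $4,023.4583
2006-05-01 to 2006-12-31: 8 months at 1.7% → $1,583,000 × 1.7% × 8/12 = $17,940.6667
Total = $36,540.9167

$36,540.92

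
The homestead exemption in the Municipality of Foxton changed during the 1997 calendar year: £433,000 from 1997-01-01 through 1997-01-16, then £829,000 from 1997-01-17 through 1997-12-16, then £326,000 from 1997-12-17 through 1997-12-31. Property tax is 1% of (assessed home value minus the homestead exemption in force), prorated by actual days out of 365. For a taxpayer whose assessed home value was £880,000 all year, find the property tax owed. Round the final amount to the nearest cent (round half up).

£890.30

1997-01-01 to 1997-01-16: 16 days, exemption £433,000 → (£880,000 − £433,000) × 1% × 16/365 = £195.9452
1997-01-17 to 1997-12-16: 334 days, exemption £829,000 → (£880,000 − £829,000) × 1% × 334/365 = £466.6849
1997-12-17 to 1997-12-31: 15 days, exemption £326,000 → (£880,000 − £326,000) × 1% × 15/365 = £227.6712
Total = £890.3014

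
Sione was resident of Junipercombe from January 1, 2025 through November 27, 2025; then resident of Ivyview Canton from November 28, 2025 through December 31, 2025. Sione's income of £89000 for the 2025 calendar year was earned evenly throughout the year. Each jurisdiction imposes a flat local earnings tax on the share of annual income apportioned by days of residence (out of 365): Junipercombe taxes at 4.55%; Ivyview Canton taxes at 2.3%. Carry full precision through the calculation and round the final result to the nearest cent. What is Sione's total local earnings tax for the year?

Junipercombe, January 1 – November 27, 2025: 331 days → £89000 × 4.55% × 331/365 = £3672.2863
Ivyview Canton, November 28 – December 31, 2025: 34 days → £89000 × 2.3% × 34/365 = £190.6795
Total = £3862.9658

£3862.97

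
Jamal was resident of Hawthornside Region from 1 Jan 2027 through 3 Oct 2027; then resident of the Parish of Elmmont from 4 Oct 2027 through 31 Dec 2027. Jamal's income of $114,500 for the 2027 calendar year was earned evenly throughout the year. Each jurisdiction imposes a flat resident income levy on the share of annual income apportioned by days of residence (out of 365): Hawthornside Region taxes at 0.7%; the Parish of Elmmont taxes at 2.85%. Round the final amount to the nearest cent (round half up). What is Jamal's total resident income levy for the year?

$1,401.76

Hawthornside Region, 1 Jan – 3 Oct 2027: 276 days → $114,500 × 0.7% × 276/365 = $606.0658
The Parish of Elmmont, 4 Oct – 31 Dec 2027: 89 days → $114,500 × 2.85% × 89/365 = $795.6966
Total = $1,401.7623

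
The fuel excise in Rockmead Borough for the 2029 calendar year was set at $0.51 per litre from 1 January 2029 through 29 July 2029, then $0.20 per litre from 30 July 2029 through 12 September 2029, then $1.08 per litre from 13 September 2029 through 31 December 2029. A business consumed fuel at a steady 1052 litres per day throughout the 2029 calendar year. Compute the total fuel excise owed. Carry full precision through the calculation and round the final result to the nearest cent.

1 January – 29 July 2029: 210 days × 1052 litres/day = 220,920 litres at $0.51/litre → $112,669.20
30 July – 12 September 2029: 45 days × 1052 litres/day = 47,340 litres at $0.20/litre → $9,468.00
13 September – 31 December 2029: 110 days × 1052 litres/day = 115,720 litres at $1.08/litre → $124,977.60

$247,114.80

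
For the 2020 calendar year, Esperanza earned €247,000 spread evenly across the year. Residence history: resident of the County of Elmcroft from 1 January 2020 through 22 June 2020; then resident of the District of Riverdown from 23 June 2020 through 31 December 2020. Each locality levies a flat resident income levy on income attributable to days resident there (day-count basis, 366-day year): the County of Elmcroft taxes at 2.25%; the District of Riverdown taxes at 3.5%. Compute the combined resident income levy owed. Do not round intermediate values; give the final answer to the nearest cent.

The County of Elmcroft, 1 January – 22 June 2020: 174 days → €247,000 × 2.25% × 174/366 = €2,642.0902
The District of Riverdown, 23 June – 31 December 2020: 192 days → €247,000 × 3.5% × 192/366 = €4,535.0820
Total = €7,177.1721

€7,177.17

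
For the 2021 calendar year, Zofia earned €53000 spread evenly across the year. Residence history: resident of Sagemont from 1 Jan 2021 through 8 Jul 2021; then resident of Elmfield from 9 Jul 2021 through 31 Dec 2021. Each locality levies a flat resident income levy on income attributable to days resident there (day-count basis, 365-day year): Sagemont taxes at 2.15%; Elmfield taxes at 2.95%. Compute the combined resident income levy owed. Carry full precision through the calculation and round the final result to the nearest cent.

€1343.95

Sagemont, 1 Jan – 8 Jul 2021: 189 days → €53000 × 2.15% × 189/365 = €590.0425
Elmfield, 9 Jul – 31 Dec 2021: 176 days → €53000 × 2.95% × 176/365 = €753.9068
Total = €1343.9493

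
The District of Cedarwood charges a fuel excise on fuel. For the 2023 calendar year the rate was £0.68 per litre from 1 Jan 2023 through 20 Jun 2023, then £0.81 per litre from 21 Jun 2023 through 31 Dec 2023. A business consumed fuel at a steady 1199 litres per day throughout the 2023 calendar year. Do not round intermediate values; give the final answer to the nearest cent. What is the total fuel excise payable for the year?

£327,830.58

1 Jan – 20 Jun 2023: 171 days × 1199 litres/day = 205,029 litres at £0.68/litre → £139,419.72
21 Jun – 31 Dec 2023: 194 days × 1199 litres/day = 232,606 litres at £0.81/litre → £188,410.86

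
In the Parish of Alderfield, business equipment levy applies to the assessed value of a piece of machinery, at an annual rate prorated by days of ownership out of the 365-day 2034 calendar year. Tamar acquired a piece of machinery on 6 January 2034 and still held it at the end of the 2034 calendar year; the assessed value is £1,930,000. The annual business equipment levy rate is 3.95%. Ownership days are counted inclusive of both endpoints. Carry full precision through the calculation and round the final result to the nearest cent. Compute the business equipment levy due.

£75,190.68

Days held (6 January – 31 December 2034): 360 out of 365
Tax = £1,930,000 × 3.95% × 360/365 = £75,190.6849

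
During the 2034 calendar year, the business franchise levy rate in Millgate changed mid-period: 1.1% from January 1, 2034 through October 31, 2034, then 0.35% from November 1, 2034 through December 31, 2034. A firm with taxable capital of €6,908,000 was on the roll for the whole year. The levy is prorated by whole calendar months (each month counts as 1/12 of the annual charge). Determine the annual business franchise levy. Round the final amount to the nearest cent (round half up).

January 1 – October 31, 2034: 10 months at 1.1% → €6,908,000 × 1.1% × 10/12 = €63,323.3333
November 1 – December 31, 2034: 2 months at 0.35% → €6,908,000 × 0.35% × 2/12 = €4,029.6667
Total = €67,353.0000

€67,353.00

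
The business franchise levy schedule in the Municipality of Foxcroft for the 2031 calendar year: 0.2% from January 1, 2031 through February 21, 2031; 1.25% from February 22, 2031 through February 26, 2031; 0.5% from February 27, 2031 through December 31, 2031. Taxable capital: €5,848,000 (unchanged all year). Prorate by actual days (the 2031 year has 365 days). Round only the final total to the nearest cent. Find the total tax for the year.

January 1 – February 21, 2031: 52 days at 0.2% → €5,848,000 × 0.2% × 52/365 = €1,666.2795
February 22 – February 26, 2031: 5 days at 1.25% → €5,848,000 × 1.25% × 5/365 = €1,001.3699
February 27 – December 31, 2031: 308 days at 0.5% → €5,848,000 × 0.5% × 308/365 = €24,673.7534
Total = €27,341.4027

€27,341.40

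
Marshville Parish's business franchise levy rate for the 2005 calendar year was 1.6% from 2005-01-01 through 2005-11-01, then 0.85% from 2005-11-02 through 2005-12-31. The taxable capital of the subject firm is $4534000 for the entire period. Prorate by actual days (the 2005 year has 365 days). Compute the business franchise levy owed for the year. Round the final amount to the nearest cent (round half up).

$66954.14

2005-01-01 to 2005-11-01: 305 days at 1.6% → $4534000 × 1.6% × 305/365 = $60618.9589
2005-11-02 to 2005-12-31: 60 days at 0.85% → $4534000 × 0.85% × 60/365 = $6335.1781
Total = $66954.1370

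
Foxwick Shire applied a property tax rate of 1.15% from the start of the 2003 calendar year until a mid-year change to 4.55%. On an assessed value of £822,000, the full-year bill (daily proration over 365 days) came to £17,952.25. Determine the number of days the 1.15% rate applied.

Let d = days at the first rate; then 365 − d days at the second rate.
£822,000 × [1.15%·d + 4.55%·(365−d)] / 365 = £17,952.25
Solving gives d = 254, so the new rate took effect on 12 September 2003.

254 days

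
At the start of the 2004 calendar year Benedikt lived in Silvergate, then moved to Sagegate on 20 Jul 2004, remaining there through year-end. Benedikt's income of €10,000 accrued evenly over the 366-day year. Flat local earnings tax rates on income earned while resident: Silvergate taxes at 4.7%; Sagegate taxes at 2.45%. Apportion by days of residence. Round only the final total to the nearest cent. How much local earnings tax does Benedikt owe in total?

Silvergate, 1 Jan – 19 Jul 2004: 201 days → €10,000 × 4.7% × 201/366 = €258.1148
Sagegate, 20 Jul – 31 Dec 2004: 165 days → €10,000 × 2.45% × 165/366 = €110.4508
Total = €368.5656

€368.57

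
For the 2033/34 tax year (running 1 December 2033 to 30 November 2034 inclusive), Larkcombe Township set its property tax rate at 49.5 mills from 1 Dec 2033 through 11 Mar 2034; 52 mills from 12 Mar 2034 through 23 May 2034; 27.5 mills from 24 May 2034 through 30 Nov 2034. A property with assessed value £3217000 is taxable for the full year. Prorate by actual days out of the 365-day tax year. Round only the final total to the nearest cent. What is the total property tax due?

£123814.84

1 Dec 2033 – 11 Mar 2034: 101 days at 49.5 mills → £3217000 × 4.95% × 101/365 = £44064.0863
12 Mar – 23 May 2034: 73 days at 52 mills → £3217000 × 5.2% × 73/365 = £33456.8000
24 May – 30 Nov 2034: 191 days at 27.5 mills → £3217000 × 2.75% × 191/365 = £46293.9521
Total = £123814.8384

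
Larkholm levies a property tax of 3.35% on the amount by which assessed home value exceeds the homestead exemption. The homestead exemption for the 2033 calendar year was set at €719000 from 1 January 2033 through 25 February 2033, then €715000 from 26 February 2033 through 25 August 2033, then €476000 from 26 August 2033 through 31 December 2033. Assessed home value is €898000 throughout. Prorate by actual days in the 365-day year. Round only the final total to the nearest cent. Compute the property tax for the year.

€8917.70

1 January – 25 February 2033: 56 days, exemption €719000 → (€898000 − €719000) × 3.35% × 56/365 = €920.0110
26 February – 25 August 2033: 181 days, exemption €715000 → (€898000 − €715000) × 3.35% × 181/365 = €3040.0562
26 August – 31 December 2033: 128 days, exemption €476000 → (€898000 − €476000) × 3.35% × 128/365 = €4957.6329
Total = €8917.7000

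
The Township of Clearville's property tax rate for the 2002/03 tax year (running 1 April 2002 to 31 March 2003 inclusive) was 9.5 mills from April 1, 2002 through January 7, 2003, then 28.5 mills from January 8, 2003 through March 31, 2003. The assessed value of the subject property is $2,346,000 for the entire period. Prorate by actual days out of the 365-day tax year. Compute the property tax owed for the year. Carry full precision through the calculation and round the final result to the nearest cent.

$32,423.01

April 1, 2002 – January 7, 2003: 282 days at 9.5 mills → $2,346,000 × 0.95% × 282/365 = $17,218.9973
January 8 – March 31, 2003: 83 days at 28.5 mills → $2,346,000 × 2.85% × 83/365 = $15,204.0082
Total = $32,423.0055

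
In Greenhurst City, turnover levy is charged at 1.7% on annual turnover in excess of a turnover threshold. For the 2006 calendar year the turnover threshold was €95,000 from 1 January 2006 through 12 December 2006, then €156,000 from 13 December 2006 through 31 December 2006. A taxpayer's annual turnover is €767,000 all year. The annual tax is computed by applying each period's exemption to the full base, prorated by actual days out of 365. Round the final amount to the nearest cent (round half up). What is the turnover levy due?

1 January – 12 December 2006: 346 days, exemption €95,000 → (€767,000 − €95,000) × 1.7% × 346/365 = €10,829.3260
13 December – 31 December 2006: 19 days, exemption €156,000 → (€767,000 − €156,000) × 1.7% × 19/365 = €540.6932
Total = €11,370.0192

€11,370.02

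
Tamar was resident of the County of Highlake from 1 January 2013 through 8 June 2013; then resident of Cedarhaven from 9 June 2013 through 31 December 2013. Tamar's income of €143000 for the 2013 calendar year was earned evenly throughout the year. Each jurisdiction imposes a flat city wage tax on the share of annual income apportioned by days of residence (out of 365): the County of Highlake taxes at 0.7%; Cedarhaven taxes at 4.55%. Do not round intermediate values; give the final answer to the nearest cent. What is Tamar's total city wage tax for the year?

The County of Highlake, 1 January – 8 June 2013: 159 days → €143000 × 0.7% × 159/365 = €436.0521
Cedarhaven, 9 June – 31 December 2013: 206 days → €143000 × 4.55% × 206/365 = €3672.1616
Total = €4108.2137

€4108.21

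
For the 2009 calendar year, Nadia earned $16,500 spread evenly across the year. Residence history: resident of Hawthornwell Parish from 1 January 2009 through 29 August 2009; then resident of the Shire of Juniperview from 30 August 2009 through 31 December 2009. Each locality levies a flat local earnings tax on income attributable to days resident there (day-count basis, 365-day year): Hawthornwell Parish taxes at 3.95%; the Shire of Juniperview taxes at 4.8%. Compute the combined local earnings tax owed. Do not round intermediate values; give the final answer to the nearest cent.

Hawthornwell Parish, 1 January – 29 August 2009: 241 days → $16,500 × 3.95% × 241/365 = $430.3336
The Shire of Juniperview, 30 August – 31 December 2009: 124 days → $16,500 × 4.8% × 124/365 = $269.0630
Total = $699.3966

$699.40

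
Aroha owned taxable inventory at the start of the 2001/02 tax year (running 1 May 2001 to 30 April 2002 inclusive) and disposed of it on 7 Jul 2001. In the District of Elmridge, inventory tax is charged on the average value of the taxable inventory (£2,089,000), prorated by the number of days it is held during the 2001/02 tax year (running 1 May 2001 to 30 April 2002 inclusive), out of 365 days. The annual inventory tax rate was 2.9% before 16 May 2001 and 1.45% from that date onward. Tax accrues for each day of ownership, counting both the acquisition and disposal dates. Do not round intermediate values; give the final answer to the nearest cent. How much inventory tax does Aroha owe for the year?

£6,887.98

1 May – 15 May 2001: 15 days at 2.9% → £2,089,000 × 2.9% × 15/365 = £2,489.6301
16 May – 7 Jul 2001: 53 days at 1.45% → £2,089,000 × 1.45% × 53/365 = £4,398.3466
Total = £6,887.9767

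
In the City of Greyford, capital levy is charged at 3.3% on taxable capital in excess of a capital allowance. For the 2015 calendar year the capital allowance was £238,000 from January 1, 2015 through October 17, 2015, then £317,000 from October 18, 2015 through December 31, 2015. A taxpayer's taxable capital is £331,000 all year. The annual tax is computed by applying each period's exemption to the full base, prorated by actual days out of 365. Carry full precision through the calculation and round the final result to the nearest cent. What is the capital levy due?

January 1 – October 17, 2015: 290 days, exemption £238,000 → (£331,000 − £238,000) × 3.3% × 290/365 = £2,438.3836
October 18 – December 31, 2015: 75 days, exemption £317,000 → (£331,000 − £317,000) × 3.3% × 75/365 = £94.9315
Total = £2,533.3151

£2,533.32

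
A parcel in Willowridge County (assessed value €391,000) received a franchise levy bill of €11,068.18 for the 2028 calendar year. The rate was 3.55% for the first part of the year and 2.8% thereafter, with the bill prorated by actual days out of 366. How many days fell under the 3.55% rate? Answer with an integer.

Let d = days at the first rate; then 366 − d days at the second rate.
€391,000 × [3.55%·d + 2.8%·(366−d)] / 366 = €11,068.18
Solving gives d = 15, so the new rate took effect on 16 Jan 2028.

15 days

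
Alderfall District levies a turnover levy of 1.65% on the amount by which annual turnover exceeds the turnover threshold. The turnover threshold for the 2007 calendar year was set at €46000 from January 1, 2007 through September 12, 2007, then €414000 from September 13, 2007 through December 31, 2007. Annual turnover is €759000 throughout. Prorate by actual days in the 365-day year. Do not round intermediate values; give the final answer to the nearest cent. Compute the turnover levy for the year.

€9934.58

January 1 – September 12, 2007: 255 days, exemption €46000 → (€759000 − €46000) × 1.65% × 255/365 = €8219.0342
September 13 – December 31, 2007: 110 days, exemption €414000 → (€759000 − €414000) × 1.65% × 110/365 = €1715.5479
Total = €9934.5822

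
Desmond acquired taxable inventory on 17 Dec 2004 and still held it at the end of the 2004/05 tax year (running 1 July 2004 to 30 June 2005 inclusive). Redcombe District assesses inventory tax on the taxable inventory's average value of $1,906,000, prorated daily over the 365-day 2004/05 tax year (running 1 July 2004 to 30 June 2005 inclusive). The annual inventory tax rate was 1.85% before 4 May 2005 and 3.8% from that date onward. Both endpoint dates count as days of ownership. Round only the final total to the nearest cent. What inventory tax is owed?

17 Dec 2004 – 3 May 2005: 138 days at 1.85% → $1,906,000 × 1.85% × 138/365 = $13,331.5562
4 May – 30 Jun 2005: 58 days at 3.8% → $1,906,000 × 3.8% × 58/365 = $11,509.1068
Total = $24,840.6630

$24,840.66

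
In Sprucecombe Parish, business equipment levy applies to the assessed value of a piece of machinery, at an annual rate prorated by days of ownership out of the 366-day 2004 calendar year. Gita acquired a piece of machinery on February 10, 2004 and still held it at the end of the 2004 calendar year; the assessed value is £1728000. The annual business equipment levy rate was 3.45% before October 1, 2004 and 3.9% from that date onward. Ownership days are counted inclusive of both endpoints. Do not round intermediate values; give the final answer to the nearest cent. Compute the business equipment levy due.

February 10 – September 30, 2004: 234 days at 3.45% → £1728000 × 3.45% × 234/366 = £38115.1475
October 1 – December 31, 2004: 92 days at 3.9% → £1728000 × 3.9% × 92/366 = £16940.0656
Total = £55055.2131

£55055.21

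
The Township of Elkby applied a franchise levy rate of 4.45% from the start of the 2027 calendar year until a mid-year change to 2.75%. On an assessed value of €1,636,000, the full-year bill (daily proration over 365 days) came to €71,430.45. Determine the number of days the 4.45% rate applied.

Let d = days at the first rate; then 365 − d days at the second rate.
€1,636,000 × [4.45%·d + 2.75%·(365−d)] / 365 = €71,430.45
Solving gives d = 347, so the new rate took effect on 14 December 2027.

347 days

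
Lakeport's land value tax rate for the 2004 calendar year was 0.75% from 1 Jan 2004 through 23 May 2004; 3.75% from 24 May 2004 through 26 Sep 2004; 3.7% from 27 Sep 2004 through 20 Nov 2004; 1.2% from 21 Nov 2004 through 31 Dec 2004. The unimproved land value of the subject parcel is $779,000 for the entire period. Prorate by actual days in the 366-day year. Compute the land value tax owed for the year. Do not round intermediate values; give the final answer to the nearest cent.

1 Jan – 23 May 2004: 144 days at 0.75% → $779,000 × 0.75% × 144/366 = $2,298.6885
24 May – 26 Sep 2004: 126 days at 3.75% → $779,000 × 3.75% × 126/366 = $10,056.7623
27 Sep – 20 Nov 2004: 55 days at 3.7% → $779,000 × 3.7% × 55/366 = $4,331.3251
21 Nov – 31 Dec 2004: 41 days at 1.2% → $779,000 × 1.2% × 41/366 = $1,047.1803
Total = $17,733.9563

$17,733.96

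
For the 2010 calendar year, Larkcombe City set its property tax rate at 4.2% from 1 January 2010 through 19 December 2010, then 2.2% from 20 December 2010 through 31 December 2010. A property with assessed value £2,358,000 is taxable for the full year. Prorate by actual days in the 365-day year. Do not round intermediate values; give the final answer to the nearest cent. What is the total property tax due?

£97,485.53

1 January – 19 December 2010: 353 days at 4.2% → £2,358,000 × 4.2% × 353/365 = £95,780.0219
20 December – 31 December 2010: 12 days at 2.2% → £2,358,000 × 2.2% × 12/365 = £1,705.5123
Total = £97,485.5342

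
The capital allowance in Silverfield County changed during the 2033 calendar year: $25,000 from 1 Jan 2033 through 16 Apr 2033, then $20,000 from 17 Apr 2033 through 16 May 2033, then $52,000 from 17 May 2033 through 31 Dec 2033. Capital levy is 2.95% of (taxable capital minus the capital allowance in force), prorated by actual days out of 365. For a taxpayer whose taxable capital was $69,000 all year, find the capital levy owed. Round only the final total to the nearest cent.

1 Jan – 16 Apr 2033: 106 days, exemption $25,000 → ($69,000 − $25,000) × 2.95% × 106/365 = $376.9534
17 Apr – 16 May 2033: 30 days, exemption $20,000 → ($69,000 − $20,000) × 2.95% × 30/365 = $118.8082
17 May – 31 Dec 2033: 229 days, exemption $52,000 → ($69,000 − $52,000) × 2.95% × 229/365 = $314.6397
Total = $810.4014

$810.40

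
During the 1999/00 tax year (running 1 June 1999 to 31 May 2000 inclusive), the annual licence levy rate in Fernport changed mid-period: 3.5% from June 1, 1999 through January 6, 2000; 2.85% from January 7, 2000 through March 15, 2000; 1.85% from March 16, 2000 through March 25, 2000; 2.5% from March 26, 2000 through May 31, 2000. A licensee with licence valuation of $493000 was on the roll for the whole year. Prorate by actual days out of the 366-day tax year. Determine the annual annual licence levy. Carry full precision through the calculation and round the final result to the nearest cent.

June 1, 1999 – January 6, 2000: 220 days at 3.5% → $493000 × 3.5% × 220/366 = $10371.8579
January 7 – March 15, 2000: 69 days at 2.85% → $493000 × 2.85% × 69/366 = $2648.8648
March 16 – March 25, 2000: 10 days at 1.85% → $493000 × 1.85% × 10/366 = $249.1940
March 26 – May 31, 2000: 67 days at 2.5% → $493000 × 2.5% × 67/366 = $2256.2158
Total = $15526.1325

$15526.13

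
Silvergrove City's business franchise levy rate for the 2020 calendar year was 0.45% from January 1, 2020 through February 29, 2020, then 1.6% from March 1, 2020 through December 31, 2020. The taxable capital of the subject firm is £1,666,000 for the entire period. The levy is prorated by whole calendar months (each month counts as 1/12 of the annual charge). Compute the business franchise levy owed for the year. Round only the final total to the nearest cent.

January 1 – February 29, 2020: 2 months at 0.45% → £1,666,000 × 0.45% × 2/12 = £1,249.5000
March 1 – December 31, 2020: 10 months at 1.6% → £1,666,000 × 1.6% × 10/12 = £22,213.3333
Total = £23,462.8333

£23,462.83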